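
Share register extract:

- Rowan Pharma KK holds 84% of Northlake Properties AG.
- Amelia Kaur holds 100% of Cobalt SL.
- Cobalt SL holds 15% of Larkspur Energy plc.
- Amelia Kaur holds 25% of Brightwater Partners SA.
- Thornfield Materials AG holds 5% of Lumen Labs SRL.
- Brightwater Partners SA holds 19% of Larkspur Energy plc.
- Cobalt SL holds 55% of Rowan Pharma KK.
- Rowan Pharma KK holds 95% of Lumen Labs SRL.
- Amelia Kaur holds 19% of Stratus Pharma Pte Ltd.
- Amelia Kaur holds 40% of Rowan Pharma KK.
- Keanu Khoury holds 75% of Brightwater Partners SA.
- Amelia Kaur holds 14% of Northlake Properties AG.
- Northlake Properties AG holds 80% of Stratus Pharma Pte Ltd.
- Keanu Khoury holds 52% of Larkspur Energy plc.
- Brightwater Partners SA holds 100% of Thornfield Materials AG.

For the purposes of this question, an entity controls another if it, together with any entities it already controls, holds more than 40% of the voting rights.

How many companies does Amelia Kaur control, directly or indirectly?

Amelia holds 100% of Cobalt, so Amelia controls Cobalt.
Cobalt and Amelia together hold 55% + 40% = 95% of Rowan, so Amelia controls Rowan.
Rowan and Amelia together hold 84% + 14% = 98% of Northlake, so Amelia controls Northlake.
Rowan holds 95% of Lumen, so Amelia controls Lumen.
Amelia and Northlake together hold 19% + 80% = 99% of Stratus, so Amelia controls Stratus.
No other company's threshold is met.
Amelia controls 5 companies.

5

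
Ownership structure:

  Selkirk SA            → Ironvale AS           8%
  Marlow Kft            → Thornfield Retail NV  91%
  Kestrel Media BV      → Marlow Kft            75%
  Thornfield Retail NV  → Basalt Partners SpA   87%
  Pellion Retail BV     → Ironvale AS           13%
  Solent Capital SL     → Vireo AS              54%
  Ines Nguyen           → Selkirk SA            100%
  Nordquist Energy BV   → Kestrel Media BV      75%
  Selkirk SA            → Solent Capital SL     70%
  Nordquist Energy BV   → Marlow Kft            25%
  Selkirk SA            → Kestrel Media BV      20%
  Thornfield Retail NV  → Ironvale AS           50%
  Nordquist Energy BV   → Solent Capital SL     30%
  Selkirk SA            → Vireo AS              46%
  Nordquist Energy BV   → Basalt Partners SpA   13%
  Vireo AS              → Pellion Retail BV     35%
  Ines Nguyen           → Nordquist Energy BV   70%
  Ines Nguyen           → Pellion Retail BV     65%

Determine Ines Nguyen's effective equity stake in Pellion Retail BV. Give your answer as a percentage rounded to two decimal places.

Ines reaches Pellion along 4 paths.
Via Selkirk → Vireo: 100% × 46% × 35% = 16.1%.
Via Selkirk → Solent → Vireo: 100% × 70% × 54% × 35% = 13.23%.
Via Nordquist → Solent → Vireo: 70% × 30% × 54% × 35% = 3.969%.
Direct stake: 65% = 65%.
Total: 16.1% + 13.23% + 3.969% + 65% = 98.299%.
Rounded: 98.30%.

98.30%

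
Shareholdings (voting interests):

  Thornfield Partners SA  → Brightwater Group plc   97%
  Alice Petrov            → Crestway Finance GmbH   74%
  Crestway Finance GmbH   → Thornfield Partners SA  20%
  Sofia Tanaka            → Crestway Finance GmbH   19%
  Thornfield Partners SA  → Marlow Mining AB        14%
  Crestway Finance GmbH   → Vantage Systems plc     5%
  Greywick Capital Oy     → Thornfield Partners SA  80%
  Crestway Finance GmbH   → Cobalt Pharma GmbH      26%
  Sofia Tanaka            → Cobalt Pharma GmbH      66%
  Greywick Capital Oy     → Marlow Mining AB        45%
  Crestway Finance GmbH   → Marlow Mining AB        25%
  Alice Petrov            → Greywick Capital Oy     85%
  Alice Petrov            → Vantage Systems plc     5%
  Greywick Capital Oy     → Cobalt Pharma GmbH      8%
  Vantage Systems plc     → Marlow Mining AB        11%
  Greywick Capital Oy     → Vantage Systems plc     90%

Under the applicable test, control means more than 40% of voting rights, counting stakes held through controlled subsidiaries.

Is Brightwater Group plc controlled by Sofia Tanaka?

No

Sofia holds 66% of Cobalt, so Sofia controls Cobalt.
Neither Sofia nor any entity Sofia controls holds any voting interest in Brightwater.
So Sofia does not control Brightwater.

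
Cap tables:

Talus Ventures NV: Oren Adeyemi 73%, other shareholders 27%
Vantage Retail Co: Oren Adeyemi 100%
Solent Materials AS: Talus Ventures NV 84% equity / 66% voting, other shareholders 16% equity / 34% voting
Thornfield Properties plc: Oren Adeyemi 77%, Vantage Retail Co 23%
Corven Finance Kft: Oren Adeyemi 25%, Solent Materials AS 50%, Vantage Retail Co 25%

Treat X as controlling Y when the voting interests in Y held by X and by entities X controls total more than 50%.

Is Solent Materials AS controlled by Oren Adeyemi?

Yes

Oren holds 73% of Talus, so Oren controls Talus.
Talus holds 66% of Solent, so Oren controls Solent.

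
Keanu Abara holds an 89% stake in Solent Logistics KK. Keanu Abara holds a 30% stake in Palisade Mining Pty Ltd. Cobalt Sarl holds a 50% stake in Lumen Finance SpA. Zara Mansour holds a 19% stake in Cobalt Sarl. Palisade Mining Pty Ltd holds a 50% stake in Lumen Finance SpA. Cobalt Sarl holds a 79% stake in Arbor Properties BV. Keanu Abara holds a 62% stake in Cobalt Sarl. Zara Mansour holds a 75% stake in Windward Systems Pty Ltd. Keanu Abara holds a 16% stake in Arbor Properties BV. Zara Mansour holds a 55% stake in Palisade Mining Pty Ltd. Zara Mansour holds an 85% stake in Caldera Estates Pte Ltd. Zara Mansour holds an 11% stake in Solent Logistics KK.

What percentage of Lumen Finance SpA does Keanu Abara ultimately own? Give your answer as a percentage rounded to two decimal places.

Keanu reaches Lumen along 2 paths.
Via Cobalt: 62% × 50% = 31%.
Via Palisade: 30% × 50% = 15%.
Total: 31% + 15% = 46%.
Rounded: 46.00%.

46.00%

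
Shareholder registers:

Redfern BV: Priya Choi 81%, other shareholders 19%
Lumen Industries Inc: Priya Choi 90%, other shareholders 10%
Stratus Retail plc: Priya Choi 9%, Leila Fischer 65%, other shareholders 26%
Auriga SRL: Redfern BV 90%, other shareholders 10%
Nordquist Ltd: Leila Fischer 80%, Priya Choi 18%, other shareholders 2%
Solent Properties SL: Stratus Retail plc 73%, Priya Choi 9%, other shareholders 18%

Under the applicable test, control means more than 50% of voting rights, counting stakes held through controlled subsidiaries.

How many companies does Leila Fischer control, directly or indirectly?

3

Leila holds 65% of Stratus, so Leila controls Stratus.
Leila holds 80% of Nordquist, so Leila controls Nordquist.
Stratus holds 73% of Solent, so Leila controls Solent.
No other company's threshold is met.
Leila controls 3 companies.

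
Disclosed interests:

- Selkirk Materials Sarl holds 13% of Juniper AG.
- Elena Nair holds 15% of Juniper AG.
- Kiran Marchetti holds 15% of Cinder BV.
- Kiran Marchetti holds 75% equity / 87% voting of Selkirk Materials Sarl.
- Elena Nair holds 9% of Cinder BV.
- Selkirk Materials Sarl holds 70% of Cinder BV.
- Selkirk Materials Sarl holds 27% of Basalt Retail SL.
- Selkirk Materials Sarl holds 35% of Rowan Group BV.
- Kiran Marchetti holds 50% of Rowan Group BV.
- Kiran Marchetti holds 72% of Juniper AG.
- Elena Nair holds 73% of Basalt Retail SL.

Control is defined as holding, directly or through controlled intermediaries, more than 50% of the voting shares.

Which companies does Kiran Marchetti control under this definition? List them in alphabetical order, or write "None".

Kiran holds 87% of Selkirk, so Kiran controls Selkirk.
Selkirk and Kiran together hold 35% + 50% = 85% of Rowan, so Kiran controls Rowan.
Kiran and Selkirk together hold 15% + 70% = 85% of Cinder, so Kiran controls Cinder.
Kiran and Selkirk together hold 72% + 13% = 85% of Juniper, so Kiran controls Juniper.
No other company's threshold is met.

Cinder BV, Juniper AG, Rowan Group BV, Selkirk Materials Sarl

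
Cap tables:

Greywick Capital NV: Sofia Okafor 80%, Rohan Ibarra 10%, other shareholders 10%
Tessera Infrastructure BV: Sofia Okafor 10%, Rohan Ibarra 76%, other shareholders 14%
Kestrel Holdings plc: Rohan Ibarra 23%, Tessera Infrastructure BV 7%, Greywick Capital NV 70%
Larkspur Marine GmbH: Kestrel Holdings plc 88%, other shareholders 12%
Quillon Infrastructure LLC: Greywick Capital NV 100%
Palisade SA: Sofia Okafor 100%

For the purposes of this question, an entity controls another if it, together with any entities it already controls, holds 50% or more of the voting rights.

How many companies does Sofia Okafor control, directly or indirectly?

Sofia holds 80% of Greywick, so Sofia controls Greywick.
Greywick holds 70% of Kestrel, so Sofia controls Kestrel.
Kestrel holds 88% of Larkspur, so Sofia controls Larkspur.
Greywick holds 100% of Quillon, so Sofia controls Quillon.
Sofia holds 100% of Palisade, so Sofia controls Palisade.
No other company's threshold is met.
Sofia controls 5 companies.

5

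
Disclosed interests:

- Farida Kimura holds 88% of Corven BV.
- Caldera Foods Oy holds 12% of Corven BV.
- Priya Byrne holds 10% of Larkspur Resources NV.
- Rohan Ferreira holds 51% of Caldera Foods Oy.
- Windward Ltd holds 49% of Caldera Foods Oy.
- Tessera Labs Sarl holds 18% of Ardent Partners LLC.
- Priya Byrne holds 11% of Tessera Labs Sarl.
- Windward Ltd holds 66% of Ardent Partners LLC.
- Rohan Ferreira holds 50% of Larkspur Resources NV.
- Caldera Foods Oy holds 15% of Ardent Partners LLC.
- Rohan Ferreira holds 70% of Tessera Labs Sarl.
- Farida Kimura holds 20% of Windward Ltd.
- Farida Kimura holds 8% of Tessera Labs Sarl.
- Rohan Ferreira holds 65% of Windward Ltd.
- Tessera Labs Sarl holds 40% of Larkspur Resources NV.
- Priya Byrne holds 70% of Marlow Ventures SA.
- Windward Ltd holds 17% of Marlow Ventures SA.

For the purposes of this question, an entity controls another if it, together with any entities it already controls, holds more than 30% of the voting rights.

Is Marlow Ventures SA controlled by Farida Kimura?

No

Farida holds 88% of Corven, so Farida controls Corven.
Neither Farida nor any entity Farida controls holds any voting interest in Marlow.
So Farida does not control Marlow.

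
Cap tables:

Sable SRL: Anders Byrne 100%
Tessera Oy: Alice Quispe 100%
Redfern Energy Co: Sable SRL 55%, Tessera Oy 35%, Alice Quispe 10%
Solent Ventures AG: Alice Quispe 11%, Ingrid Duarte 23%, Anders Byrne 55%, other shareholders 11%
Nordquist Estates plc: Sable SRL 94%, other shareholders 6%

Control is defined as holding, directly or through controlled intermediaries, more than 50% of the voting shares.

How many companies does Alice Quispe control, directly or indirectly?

1

Alice holds 100% of Tessera, so Alice controls Tessera.
No other company's threshold is met.
Alice controls 1 company.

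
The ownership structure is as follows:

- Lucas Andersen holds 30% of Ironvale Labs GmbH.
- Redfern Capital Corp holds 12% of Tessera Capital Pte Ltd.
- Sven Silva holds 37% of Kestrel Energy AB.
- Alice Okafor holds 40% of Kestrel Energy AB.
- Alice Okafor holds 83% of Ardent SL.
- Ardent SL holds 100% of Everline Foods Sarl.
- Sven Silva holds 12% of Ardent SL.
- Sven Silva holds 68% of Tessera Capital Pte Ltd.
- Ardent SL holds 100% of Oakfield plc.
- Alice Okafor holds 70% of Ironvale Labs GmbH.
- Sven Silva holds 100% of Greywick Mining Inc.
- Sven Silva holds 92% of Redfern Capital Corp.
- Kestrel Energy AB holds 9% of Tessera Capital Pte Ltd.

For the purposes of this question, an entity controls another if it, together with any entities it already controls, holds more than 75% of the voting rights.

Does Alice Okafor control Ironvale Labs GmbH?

Alice holds 83% of Ardent, so Alice controls Ardent.
Ardent holds 100% of Everline, so Alice controls Everline.
Ardent holds 100% of Oakfield, so Alice controls Oakfield.
In Ironvale, Alice's side holds only 70%, not > 75%.
So Alice does not control Ironvale.

No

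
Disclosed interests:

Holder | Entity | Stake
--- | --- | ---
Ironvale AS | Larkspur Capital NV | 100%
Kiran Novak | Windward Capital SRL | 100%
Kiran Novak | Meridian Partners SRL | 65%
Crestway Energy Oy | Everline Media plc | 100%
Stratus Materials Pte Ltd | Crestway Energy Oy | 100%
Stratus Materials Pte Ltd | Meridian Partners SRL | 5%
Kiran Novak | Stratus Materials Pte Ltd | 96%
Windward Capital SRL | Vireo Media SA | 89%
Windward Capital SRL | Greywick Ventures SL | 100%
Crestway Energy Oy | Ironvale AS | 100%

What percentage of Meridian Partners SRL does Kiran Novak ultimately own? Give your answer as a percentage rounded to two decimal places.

69.80%

Kiran reaches Meridian along 2 paths.
Via Stratus: 96% × 5% = 4.8%.
Direct stake: 65% = 65%.
Total: 4.8% + 65% = 69.8%.
Rounded: 69.80%.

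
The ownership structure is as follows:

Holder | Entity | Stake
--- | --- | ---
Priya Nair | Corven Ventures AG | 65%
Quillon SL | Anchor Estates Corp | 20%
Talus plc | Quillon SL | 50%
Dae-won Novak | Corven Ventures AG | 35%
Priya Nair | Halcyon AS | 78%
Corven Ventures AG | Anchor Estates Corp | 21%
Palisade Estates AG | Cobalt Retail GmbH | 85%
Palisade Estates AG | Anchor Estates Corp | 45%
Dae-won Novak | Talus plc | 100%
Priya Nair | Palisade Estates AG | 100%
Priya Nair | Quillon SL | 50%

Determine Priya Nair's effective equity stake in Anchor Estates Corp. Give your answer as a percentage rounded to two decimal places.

68.65%

Priya reaches Anchor along 3 paths.
Via Palisade: 100% × 45% = 45%.
Via Quillon: 50% × 20% = 10%.
Via Corven: 65% × 21% = 13.65%.
Total: 45% + 10% + 13.65% = 68.65%.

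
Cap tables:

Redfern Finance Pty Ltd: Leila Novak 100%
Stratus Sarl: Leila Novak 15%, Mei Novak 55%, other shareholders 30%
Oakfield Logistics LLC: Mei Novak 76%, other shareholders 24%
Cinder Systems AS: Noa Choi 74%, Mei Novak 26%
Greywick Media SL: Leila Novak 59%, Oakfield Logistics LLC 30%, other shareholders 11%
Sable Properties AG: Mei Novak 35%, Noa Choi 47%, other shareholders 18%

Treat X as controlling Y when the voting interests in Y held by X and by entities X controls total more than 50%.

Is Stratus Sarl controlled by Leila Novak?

Leila holds 100% of Redfern, so Leila controls Redfern.
Leila holds 59% of Greywick, so Leila controls Greywick.
In Stratus, Leila's side holds only 15%, not > 50%.
So Leila does not control Stratus.

No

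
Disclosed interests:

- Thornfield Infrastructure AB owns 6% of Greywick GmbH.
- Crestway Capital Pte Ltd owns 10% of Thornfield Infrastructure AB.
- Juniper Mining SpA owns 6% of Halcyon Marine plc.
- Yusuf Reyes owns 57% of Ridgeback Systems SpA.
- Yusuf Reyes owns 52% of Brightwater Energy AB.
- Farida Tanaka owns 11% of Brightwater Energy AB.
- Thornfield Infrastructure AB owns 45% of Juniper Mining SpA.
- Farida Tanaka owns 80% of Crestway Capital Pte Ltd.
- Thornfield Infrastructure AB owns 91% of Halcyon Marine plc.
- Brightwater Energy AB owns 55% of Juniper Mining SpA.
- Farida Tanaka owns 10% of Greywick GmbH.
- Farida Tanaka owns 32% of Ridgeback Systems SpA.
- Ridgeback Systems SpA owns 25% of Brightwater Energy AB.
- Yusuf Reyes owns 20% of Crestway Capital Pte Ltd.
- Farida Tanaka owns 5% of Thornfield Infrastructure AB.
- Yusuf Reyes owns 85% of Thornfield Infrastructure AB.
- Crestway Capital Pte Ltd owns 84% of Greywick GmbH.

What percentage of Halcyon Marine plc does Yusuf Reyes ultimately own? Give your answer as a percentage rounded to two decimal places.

Yusuf reaches Halcyon along 6 paths.
Via Thornfield → Juniper: 85% × 45% × 6% = 2.295%.
Via Crestway → Thornfield → Juniper: 20% × 10% × 45% × 6% = 0.054%.
Via Brightwater → Juniper: 52% × 55% × 6% = 1.716%.
Via Ridgeback → Brightwater → Juniper: 57% × 25% × 55% × 6% = 0.47025%.
Via Thornfield: 85% × 91% = 77.35%.
Via Crestway → Thornfield: 20% × 10% × 91% = 1.82%.
Total: 2.295% + 0.054% + 1.716% + 0.47025% + 77.35% + 1.82% = 83.70525%.
Rounded: 83.71%.

83.71%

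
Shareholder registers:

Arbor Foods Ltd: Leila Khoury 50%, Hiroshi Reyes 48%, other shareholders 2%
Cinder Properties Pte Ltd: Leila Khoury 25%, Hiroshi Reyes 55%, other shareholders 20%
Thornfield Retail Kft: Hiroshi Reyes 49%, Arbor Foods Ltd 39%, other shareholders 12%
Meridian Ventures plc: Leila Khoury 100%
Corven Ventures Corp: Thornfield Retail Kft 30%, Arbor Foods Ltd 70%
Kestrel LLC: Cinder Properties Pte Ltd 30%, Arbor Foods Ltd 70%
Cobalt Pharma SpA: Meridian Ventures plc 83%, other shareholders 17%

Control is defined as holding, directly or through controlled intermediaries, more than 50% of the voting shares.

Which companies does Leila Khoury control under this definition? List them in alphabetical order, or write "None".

Leila holds 100% of Meridian, so Leila controls Meridian.
Meridian holds 83% of Cobalt, so Leila controls Cobalt.
No other company's threshold is met.

Cobalt Pharma SpA, Meridian Ventures plc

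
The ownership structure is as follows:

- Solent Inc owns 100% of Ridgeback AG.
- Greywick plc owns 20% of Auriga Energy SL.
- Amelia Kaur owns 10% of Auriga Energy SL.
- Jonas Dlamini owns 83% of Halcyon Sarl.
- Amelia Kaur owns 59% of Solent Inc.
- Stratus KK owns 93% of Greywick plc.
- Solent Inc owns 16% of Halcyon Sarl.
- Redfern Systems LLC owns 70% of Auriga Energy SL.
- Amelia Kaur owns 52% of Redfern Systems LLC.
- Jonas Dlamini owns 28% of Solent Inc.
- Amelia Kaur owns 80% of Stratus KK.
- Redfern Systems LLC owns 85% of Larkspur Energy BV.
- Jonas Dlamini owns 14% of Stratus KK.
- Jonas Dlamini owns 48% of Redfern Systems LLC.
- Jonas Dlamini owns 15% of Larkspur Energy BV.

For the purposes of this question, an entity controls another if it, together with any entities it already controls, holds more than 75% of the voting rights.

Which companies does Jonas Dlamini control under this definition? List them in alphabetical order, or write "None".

Halcyon Sarl

Jonas holds 83% of Halcyon, so Jonas controls Halcyon.
No other company's threshold is met.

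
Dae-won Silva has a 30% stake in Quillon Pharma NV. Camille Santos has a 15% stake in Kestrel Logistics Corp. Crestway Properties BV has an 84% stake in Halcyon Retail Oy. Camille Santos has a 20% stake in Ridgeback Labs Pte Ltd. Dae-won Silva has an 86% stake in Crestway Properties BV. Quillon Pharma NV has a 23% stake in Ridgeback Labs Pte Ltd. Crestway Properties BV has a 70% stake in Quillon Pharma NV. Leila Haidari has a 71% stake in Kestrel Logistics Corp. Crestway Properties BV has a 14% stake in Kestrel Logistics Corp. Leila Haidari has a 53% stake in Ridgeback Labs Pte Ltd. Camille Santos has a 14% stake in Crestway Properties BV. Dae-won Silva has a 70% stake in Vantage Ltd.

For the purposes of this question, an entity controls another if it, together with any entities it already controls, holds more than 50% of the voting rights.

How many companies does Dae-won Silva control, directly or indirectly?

Dae-won holds 86% of Crestway, so Dae-won controls Crestway.
Dae-won and Crestway together hold 30% + 70% = 100% of Quillon, so Dae-won controls Quillon.
Dae-won holds 70% of Vantage, so Dae-won controls Vantage.
Crestway holds 84% of Halcyon, so Dae-won controls Halcyon.
No other company's threshold is met.
Dae-won controls 4 companies.

4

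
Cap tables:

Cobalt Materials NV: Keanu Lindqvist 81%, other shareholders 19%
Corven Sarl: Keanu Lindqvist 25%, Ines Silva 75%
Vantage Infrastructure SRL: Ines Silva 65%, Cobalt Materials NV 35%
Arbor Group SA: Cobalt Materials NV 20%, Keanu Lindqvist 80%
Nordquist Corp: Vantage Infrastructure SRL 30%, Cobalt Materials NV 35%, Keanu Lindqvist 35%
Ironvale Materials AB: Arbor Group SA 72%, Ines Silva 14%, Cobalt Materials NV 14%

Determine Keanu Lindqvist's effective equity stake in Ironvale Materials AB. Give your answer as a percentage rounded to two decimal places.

80.60%

Keanu reaches Ironvale along 3 paths.
Via Cobalt → Arbor: 81% × 20% × 72% = 11.664%.
Via Arbor: 80% × 72% = 57.6%.
Via Cobalt: 81% × 14% = 11.34%.
Total: 11.664% + 57.6% + 11.34% = 80.604%.
Rounded: 80.60%.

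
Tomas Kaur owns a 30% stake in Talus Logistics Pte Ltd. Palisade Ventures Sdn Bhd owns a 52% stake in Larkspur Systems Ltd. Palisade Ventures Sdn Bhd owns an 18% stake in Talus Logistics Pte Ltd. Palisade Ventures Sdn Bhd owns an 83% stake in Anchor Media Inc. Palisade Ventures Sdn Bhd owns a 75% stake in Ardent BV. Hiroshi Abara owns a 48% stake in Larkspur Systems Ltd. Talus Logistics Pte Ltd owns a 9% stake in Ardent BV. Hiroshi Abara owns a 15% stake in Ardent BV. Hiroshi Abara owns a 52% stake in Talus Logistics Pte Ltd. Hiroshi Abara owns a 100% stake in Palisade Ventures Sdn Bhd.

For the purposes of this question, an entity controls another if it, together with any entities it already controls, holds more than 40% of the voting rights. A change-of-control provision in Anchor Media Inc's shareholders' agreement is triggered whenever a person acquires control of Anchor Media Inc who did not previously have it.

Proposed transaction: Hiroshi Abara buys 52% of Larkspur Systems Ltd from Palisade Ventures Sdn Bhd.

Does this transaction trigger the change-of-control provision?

The purchase adds only to Hiroshi's holdings (Palisade's stake shrinks), so Hiroshi is the only person who could newly come to control Anchor.
Hiroshi holds 100% of Palisade, so Hiroshi controls Palisade.
Palisade holds 83% of Anchor, so Hiroshi controls Anchor.
So Hiroshi already controls Anchor before the transaction.
After the purchase, Hiroshi's direct stake in Larkspur rises to 48% + 52% = 100%, and Palisade's stake falls to 0%.
Hiroshi controlled Anchor already, so this is not a new person acquiring control; every other person's position is unchanged or reduced.
No new person acquires control, so the clause is not triggered.

No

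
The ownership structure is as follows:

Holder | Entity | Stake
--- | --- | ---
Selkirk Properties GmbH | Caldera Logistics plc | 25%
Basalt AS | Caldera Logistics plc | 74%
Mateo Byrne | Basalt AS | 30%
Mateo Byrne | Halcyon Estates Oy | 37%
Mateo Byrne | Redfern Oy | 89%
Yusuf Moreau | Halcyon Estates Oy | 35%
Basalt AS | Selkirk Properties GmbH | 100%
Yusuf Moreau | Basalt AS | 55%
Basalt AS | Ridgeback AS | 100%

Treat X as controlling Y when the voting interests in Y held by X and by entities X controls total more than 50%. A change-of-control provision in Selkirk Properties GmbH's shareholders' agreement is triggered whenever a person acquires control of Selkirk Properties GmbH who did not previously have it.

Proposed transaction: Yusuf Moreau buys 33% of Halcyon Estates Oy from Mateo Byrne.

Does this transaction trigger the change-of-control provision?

The purchase adds only to Yusuf's holdings (Mateo's stake shrinks), so Yusuf is the only person who could newly come to control Selkirk.
Yusuf holds 55% of Basalt, so Yusuf controls Basalt.
Basalt holds 100% of Selkirk, so Yusuf controls Selkirk.
So Yusuf already controls Selkirk before the transaction.
After the purchase, Yusuf's direct stake in Halcyon rises to 35% + 33% = 68%, and Mateo's stake falls to 4%.
Yusuf controlled Selkirk already, so this is not a new person acquiring control; every other person's position is unchanged or reduced.
No new person acquires control, so the clause is not triggered.

No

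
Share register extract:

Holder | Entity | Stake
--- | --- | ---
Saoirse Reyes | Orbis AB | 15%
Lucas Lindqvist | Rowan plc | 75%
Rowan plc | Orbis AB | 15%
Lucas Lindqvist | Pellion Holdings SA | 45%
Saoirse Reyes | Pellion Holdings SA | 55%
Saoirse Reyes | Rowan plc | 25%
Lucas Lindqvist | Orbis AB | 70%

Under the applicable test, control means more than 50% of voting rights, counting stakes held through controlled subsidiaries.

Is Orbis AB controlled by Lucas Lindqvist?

Yes

Lucas holds 75% of Rowan, so Lucas controls Rowan.
Lucas and Rowan together hold 70% + 15% = 85% of Orbis, so Lucas controls Orbis.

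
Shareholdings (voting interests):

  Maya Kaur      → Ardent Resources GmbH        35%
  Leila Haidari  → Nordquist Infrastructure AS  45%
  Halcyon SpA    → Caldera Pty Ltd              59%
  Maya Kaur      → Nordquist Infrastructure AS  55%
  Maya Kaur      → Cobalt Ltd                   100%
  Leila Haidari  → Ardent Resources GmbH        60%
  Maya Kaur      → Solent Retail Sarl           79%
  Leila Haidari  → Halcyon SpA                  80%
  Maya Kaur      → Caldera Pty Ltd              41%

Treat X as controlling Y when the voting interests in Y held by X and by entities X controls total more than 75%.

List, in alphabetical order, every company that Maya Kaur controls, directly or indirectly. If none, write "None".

Cobalt Ltd, Solent Retail Sarl

Maya holds 100% of Cobalt, so Maya controls Cobalt.
Maya holds 79% of Solent, so Maya controls Solent.
No other company's threshold is met.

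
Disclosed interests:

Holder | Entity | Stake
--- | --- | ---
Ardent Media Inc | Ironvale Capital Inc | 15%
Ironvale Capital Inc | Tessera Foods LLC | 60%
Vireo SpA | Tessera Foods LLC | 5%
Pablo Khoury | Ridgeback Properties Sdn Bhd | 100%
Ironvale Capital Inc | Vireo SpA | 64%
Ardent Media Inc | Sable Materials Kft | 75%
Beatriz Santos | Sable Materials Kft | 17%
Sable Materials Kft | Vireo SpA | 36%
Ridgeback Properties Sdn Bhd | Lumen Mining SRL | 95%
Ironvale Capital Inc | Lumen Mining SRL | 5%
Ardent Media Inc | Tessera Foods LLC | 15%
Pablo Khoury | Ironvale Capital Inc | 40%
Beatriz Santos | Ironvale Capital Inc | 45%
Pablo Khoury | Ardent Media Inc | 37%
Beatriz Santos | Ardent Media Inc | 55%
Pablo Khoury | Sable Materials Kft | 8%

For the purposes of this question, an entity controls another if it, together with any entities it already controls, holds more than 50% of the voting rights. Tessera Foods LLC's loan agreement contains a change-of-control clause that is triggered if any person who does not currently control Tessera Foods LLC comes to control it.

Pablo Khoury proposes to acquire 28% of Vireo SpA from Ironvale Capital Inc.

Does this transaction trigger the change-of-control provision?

The purchase adds only to Pablo's holdings (Ironvale's stake shrinks), so Pablo is the only person who could newly come to control Tessera.
Pablo holds 100% of Ridgeback, so Pablo controls Ridgeback.
Ridgeback holds 95% of Lumen, so Pablo controls Lumen.
Neither Pablo nor any entity Pablo controls holds any voting interest in Tessera.
So before the transaction, Pablo does not control Tessera.
After the purchase, Pablo holds 28% of Vireo directly, and Ironvale's stake falls to 36%.
Pablo's side now holds 28% of Vireo, not > 50%, so Pablo still does not control Vireo.
After the transaction, neither Pablo nor any entity Pablo controls holds a voting interest in Tessera, so Pablo still does not control it.
No new person acquires control, so the clause is not triggered.

No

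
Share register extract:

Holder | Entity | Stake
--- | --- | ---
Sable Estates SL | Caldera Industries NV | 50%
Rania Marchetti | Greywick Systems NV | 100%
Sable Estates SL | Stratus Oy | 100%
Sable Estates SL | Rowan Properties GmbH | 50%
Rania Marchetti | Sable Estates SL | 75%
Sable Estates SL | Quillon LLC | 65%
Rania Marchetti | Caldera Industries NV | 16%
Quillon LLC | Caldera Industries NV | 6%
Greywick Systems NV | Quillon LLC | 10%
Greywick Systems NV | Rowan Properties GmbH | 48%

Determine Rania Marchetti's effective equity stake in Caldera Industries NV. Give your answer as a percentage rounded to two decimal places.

57.03%

Rania reaches Caldera along 4 paths.
Direct stake: 16% = 16%.
Via Greywick → Quillon: 100% × 10% × 6% = 0.6%.
Via Sable → Quillon: 75% × 65% × 6% = 2.925%.
Via Sable: 75% × 50% = 37.5%.
Total: 16% + 0.6% + 2.925% + 37.5% = 57.025%.
Rounded: 57.03%.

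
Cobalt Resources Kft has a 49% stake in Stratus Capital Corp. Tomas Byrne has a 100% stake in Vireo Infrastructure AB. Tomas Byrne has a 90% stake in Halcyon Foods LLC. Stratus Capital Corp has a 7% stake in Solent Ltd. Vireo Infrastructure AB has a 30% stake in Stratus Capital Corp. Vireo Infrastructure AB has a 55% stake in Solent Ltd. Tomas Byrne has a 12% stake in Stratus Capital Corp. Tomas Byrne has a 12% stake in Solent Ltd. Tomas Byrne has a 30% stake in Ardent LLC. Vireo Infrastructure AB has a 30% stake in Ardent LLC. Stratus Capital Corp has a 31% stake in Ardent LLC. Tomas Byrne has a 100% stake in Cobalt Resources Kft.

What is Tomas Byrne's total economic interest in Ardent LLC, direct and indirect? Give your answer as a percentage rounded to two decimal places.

88.21%

Tomas reaches Ardent along 5 paths.
Direct stake: 30% = 30%.
Via Vireo: 100% × 30% = 30%.
Via Cobalt → Stratus: 100% × 49% × 31% = 15.19%.
Via Vireo → Stratus: 100% × 30% × 31% = 9.3%.
Via Stratus: 12% × 31% = 3.72%.
Total: 30% + 30% + 15.19% + 9.3% + 3.72% = 88.21%.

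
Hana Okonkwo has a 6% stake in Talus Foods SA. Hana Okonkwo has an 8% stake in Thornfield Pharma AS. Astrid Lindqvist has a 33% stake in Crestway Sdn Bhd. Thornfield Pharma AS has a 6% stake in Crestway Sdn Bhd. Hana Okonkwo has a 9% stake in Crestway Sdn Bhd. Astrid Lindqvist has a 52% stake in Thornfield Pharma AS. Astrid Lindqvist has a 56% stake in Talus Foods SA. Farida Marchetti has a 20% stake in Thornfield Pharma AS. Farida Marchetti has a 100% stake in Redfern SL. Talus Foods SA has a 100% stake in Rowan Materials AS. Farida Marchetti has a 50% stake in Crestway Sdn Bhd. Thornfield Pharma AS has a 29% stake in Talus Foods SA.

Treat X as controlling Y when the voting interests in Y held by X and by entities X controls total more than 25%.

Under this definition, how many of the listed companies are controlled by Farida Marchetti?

2

Farida holds 50% of Crestway, so Farida controls Crestway.
Farida holds 100% of Redfern, so Farida controls Redfern.
No other company's threshold is met.
Farida controls 2 companies.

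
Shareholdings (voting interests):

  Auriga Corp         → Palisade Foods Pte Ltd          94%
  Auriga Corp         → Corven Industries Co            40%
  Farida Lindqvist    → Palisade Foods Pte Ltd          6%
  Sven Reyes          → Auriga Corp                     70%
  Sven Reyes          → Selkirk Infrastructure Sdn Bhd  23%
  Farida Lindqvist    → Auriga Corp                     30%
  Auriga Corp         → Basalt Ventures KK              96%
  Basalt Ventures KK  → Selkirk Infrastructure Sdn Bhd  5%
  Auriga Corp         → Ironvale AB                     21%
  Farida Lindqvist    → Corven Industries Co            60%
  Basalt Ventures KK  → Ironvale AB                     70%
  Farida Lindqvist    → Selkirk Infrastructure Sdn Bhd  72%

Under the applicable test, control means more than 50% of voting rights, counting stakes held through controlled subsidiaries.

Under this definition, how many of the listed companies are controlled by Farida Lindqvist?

2

Farida holds 60% of Corven, so Farida controls Corven.
Farida holds 72% of Selkirk, so Farida controls Selkirk.
No other company's threshold is met.
Farida controls 2 companies.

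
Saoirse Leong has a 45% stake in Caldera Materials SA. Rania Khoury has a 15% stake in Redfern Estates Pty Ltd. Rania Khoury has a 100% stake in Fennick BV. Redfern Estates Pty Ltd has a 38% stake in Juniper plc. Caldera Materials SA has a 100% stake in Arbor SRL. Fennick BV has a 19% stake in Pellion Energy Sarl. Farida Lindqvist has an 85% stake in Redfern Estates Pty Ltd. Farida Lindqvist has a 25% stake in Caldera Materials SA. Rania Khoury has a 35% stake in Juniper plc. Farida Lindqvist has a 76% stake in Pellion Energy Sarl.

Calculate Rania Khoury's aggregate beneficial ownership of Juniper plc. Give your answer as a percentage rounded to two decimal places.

Rania reaches Juniper along 2 paths.
Via Redfern: 15% × 38% = 5.7%.
Direct stake: 35% = 35%.
Total: 5.7% + 35% = 40.7%.
Rounded: 40.70%.

40.70%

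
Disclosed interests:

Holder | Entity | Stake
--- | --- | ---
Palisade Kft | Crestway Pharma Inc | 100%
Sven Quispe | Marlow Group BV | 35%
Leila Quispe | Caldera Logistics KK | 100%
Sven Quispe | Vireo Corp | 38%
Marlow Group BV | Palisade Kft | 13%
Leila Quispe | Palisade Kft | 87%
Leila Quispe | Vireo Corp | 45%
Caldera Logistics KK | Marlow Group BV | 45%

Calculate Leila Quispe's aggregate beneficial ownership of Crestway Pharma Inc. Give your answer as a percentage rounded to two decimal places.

92.85%

Leila reaches Crestway along 2 paths.
Via Caldera → Marlow → Palisade: 100% × 45% × 13% × 100% = 5.85%.
Via Palisade: 87% × 100% = 87%.
Total: 5.85% + 87% = 92.85%.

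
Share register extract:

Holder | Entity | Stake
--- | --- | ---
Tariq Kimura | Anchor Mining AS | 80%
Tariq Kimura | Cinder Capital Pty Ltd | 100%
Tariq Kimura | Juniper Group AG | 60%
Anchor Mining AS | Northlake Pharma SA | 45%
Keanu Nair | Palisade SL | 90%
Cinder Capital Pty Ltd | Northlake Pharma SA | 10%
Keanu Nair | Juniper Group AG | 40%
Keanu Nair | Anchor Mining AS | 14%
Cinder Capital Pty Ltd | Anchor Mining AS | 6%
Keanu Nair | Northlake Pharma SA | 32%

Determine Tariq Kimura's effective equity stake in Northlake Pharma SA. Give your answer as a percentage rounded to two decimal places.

48.70%

Tariq reaches Northlake along 3 paths.
Via Cinder → Anchor: 100% × 6% × 45% = 2.7%.
Via Anchor: 80% × 45% = 36%.
Via Cinder: 100% × 10% = 10%.
Total: 2.7% + 36% + 10% = 48.7%.
Rounded: 48.70%.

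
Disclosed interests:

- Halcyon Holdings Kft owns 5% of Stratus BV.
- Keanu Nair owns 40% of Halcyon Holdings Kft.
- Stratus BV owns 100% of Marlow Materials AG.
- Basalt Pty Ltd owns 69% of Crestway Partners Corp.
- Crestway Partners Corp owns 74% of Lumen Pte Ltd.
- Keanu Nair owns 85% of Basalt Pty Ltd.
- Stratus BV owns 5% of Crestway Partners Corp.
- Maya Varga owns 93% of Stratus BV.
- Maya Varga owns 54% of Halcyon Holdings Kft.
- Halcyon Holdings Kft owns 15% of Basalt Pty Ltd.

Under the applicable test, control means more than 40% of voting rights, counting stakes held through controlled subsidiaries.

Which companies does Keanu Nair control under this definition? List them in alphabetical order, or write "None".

Keanu holds 85% of Basalt, so Keanu controls Basalt.
Basalt holds 69% of Crestway, so Keanu controls Crestway.
Crestway holds 74% of Lumen, so Keanu controls Lumen.
No other company's threshold is met.

Basalt Pty Ltd, Crestway Partners Corp, Lumen Pte Ltd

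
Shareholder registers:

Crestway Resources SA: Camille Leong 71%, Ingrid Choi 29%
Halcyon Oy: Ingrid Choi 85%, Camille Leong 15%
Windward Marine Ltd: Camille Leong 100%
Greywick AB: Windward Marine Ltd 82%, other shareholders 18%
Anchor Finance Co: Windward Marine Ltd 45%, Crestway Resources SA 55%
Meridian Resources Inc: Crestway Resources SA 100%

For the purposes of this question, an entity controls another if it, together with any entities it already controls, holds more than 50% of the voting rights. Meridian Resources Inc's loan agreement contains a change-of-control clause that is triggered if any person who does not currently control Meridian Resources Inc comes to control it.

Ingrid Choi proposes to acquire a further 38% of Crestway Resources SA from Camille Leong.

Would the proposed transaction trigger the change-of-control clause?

Yes

The purchase adds only to Ingrid's holdings (Camille's stake shrinks), so Ingrid is the only person who could newly come to control Meridian.
Ingrid holds 85% of Halcyon, so Ingrid controls Halcyon.
Neither Ingrid nor any entity Ingrid controls holds any voting interest in Meridian.
So before the transaction, Ingrid does not control Meridian.
After the purchase, Ingrid's direct stake in Crestway rises to 29% + 38% = 67%, and Camille's stake falls to 33%.
Ingrid holds 67% of Crestway, so Ingrid controls Crestway.
Crestway holds 100% of Meridian, so Ingrid controls Meridian.
Ingrid did not control Meridian before and does after, so the clause is triggered.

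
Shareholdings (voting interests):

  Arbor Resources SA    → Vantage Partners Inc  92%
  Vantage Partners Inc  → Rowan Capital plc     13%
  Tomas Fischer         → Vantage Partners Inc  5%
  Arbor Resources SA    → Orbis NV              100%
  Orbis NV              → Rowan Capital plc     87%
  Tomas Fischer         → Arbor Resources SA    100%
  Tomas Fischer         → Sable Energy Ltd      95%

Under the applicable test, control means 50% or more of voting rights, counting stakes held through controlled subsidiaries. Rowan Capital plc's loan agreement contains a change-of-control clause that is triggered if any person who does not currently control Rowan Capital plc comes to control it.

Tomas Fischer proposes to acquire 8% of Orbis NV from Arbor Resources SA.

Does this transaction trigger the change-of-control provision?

No

The purchase adds only to Tomas's holdings (Arbor's stake shrinks), so Tomas is the only person who could newly come to control Rowan.
Tomas holds 100% of Arbor, so Tomas controls Arbor.
Tomas and Arbor together hold 5% + 92% = 97% of Vantage, so Tomas controls Vantage.
Arbor holds 100% of Orbis, so Tomas controls Orbis.
Orbis and Vantage together hold 87% + 13% = 100% of Rowan, so Tomas controls Rowan.
So Tomas already controls Rowan before the transaction.
After the purchase, Tomas holds 8% of Orbis directly, and Arbor's stake falls to 92%.
Tomas controlled Rowan already, so this is not a new person acquiring control; every other person's position is unchanged or reduced.
No new person acquires control, so the clause is not triggered.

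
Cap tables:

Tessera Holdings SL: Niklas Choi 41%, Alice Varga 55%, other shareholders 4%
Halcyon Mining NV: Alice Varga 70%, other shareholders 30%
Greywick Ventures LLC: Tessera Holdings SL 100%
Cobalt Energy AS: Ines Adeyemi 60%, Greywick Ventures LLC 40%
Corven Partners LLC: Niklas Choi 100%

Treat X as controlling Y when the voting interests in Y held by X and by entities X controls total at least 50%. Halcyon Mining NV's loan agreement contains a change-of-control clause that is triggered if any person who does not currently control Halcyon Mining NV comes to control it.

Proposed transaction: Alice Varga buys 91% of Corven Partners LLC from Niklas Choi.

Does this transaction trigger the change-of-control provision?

The purchase adds only to Alice's holdings (Niklas's stake shrinks), so Alice is the only person who could newly come to control Halcyon.
Alice holds 70% of Halcyon, so Alice controls Halcyon.
So Alice already controls Halcyon before the transaction.
After the purchase, Alice holds 91% of Corven directly, and Niklas's stake falls to 9%.
Alice controlled Halcyon already, so this is not a new person acquiring control; every other person's position is unchanged or reduced.
No new person acquires control, so the clause is not triggered.

No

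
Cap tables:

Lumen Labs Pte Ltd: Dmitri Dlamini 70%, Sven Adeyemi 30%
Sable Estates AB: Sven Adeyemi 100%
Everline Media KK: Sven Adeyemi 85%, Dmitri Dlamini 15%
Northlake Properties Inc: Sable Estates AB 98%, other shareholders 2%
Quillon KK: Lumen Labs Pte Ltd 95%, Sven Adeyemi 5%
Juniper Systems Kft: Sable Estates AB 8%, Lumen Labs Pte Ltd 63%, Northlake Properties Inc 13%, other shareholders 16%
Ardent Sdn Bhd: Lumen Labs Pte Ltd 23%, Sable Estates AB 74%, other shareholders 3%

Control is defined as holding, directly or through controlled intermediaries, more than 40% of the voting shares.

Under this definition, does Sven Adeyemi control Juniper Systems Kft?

No

Sven holds 100% of Sable, so Sven controls Sable.
Sven holds 85% of Everline, so Sven controls Everline.
Sable holds 98% of Northlake, so Sven controls Northlake.
Sable holds 74% of Ardent, so Sven controls Ardent.
In Juniper, Sven's side holds only 8% + 13% = 21%, not > 40%.
So Sven does not control Juniper.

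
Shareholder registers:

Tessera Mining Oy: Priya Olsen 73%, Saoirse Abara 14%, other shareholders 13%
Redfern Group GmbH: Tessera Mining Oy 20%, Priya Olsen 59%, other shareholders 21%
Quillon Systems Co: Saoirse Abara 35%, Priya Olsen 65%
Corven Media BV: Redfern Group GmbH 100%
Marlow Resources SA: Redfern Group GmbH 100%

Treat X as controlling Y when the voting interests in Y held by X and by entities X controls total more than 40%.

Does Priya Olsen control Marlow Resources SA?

Yes

Priya holds 73% of Tessera, so Priya controls Tessera.
Tessera and Priya together hold 20% + 59% = 79% of Redfern, so Priya controls Redfern.
Redfern holds 100% of Marlow, so Priya controls Marlow.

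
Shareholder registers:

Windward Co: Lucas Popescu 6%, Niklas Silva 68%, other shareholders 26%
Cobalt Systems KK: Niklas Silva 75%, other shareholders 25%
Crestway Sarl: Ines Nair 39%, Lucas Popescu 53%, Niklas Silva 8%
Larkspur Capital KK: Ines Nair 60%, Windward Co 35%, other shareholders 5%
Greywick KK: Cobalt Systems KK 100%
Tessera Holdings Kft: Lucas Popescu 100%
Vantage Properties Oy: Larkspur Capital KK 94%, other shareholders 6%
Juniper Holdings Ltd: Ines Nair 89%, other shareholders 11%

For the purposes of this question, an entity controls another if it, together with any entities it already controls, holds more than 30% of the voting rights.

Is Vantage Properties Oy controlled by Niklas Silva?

Niklas holds 68% of Windward, so Niklas controls Windward.
Windward holds 35% of Larkspur, so Niklas controls Larkspur.
Larkspur holds 94% of Vantage, so Niklas controls Vantage.

Yes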